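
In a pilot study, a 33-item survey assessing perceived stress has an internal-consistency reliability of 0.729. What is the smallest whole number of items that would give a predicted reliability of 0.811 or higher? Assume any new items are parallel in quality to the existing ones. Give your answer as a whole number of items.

Invert Spearman-Brown to solve for n:
n = r_target (1 − r_old) / [ r_old (1 − r_target) ]
n = 0.811(1 − 0.729) / [0.729(1 − 0.811)]
n = 0.219781 / 0.137781 ≈ 1.5951
So the test needs 1.5951 × 33 ≈ 52.64 items; rounding up, 53.

53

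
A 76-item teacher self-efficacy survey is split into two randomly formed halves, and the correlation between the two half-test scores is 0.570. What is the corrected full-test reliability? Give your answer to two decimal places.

The full test is twice the length of either half (n = 2).
r_full = 2r_hh / (1 + r_hh) = 2 × 0.570 / (1 + 0.570)
r_full = 1.1400 / 1.5700 ≈ 0.7261

0.73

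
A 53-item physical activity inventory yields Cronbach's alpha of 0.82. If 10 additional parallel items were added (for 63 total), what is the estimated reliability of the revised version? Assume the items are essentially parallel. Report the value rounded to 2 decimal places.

The new length is 63/53 = 1.1887 times the old.
Apply the Spearman-Brown prophecy formula, r' = nr / [1 + (n − 1)r]:
r_new = (1.1887 × 0.82) / (1 + (1.1887 − 1) × 0.82)
     = 0.9747 / 1.1547 = 0.8441

0.84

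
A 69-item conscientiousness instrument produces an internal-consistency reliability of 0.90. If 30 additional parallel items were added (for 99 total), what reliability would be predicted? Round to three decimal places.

n = 99/69 = 1.4348
r_new = (1.4348 × 0.90) / (1 + (1.4348 − 1) × 0.90)
     = 1.2913 / 1.3913 = 0.9281

0.928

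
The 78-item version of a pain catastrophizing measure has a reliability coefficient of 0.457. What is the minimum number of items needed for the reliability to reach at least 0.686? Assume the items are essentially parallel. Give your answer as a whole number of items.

203

Rearranging the Spearman-Brown formula for n,
n = r*(1 − r) / [ r (1 − r*) ]
n = 0.686(1 − 0.457) / [0.457(1 − 0.686)]
n = 0.372498 / 0.143498 ≈ 2.5958
2.5958 × 78 = 202.47 → 203 items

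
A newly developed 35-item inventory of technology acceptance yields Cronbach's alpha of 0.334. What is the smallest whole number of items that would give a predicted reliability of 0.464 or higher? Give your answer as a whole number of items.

n = [0.464 × 0.666] / [0.334 × 0.536]
n = 0.309024 / 0.179024 ≈ 1.7262
So the test needs 1.7262 × 35 ≈ 60.42 items; rounding up, 61.

61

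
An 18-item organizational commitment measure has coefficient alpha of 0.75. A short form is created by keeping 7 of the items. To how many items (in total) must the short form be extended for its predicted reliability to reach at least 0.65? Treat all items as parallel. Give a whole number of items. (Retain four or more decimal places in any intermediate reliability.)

First, r for the 7-item form: n = 7/18 = 0.3889, so r_7 = 0.3889·0.75/(1 + (0.3889 − 1)·0.75) = 0.5385
Length factor from the short form to reach 0.65: n' = 0.65(1 − 0.5385) / [0.5385(1 − 0.65)] ≈ 1.5916
Total items = 1.5916 × 7 = 11.14, rounded up to 12.

12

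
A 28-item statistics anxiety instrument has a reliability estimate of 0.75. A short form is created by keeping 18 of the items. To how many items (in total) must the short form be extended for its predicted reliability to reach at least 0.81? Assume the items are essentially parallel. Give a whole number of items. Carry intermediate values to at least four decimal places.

Short-form reliability: n = 18/28 = 0.6429; r_18 = n·r/(1+(n−1)r) ≈ 0.6586
Length factor from the short form to reach 0.81: n' = 0.81(1 − 0.6586) / [0.6586(1 − 0.81)] ≈ 2.2099
Items = 2.2099 × 18 ≈ 39.78 → 40

40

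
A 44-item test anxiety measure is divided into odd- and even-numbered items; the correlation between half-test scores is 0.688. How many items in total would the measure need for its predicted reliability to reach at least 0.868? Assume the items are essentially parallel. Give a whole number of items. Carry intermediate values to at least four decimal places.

Corrected full-test reliability: r_full = 2 × 0.688 / (1 + 0.688) ≈ 0.8152
Solve Spearman-Brown for n: n = 0.868(1 − 0.8152) / [0.8152(1 − 0.868)] = 1.4907
Items = 1.4907 × 44 ≈ 65.59 → 66

66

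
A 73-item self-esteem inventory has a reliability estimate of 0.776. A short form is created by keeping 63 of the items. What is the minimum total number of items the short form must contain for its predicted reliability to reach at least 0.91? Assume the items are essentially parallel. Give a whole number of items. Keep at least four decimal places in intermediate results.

Short-form reliability: n = 63/73 = 0.8630; r_63 = n·r/(1+(n−1)r) ≈ 0.7494
Then solve for n' with r_old = 0.7494, r_target = 0.91: n' = 0.91(1 − 0.7494)/[0.7494(1 − 0.91)] = 3.3812
Items = 3.3812 × 63 ≈ 213.02 → 214

214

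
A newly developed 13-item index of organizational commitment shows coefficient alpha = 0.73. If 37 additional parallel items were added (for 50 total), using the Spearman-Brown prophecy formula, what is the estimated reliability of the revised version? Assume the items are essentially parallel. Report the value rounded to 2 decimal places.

0.91

Length ratio n = 50/13 = 3.8462
Spearman-Brown: r_new = n·r / (1 + (n − 1)·r)
r_new = (3.8462 × 0.73) / (1 + (3.8462 − 1) × 0.73)
     = 2.8077 / 3.0777 = 0.9123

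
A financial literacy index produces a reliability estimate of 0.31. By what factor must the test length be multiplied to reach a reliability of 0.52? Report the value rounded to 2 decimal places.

2.41

Rearranging the Spearman-Brown formula for n,
n = r*(1 − r) / [ r (1 − r*) ]
n = 0.52(1 − 0.31) / [0.31(1 − 0.52)]
  = 0.3588 / 0.1488 = 2.4113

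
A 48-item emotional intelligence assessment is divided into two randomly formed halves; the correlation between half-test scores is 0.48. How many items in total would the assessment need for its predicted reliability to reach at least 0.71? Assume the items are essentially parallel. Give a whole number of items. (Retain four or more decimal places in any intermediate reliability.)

64

Corrected full-test reliability: r_full = 2 × 0.48 / (1 + 0.48) ≈ 0.6486
n = r_tgt(1 − r_full) / [r_full(1 − r_tgt)] = 0.71 × 0.3514 / (0.6486 × 0.29) ≈ 1.3264
Required items = 1.3264 × 48 = 63.67, so 64 items.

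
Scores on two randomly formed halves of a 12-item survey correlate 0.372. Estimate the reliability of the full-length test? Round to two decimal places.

r_full = 2r_hh / (1 + r_hh) = 2 × 0.372 / (1 + 0.372)
       = 0.7440 / 1.3720 = 0.5423

0.54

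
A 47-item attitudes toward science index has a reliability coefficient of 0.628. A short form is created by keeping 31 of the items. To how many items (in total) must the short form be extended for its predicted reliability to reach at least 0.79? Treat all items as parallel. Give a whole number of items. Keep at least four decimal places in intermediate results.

First, r for the 31-item form: n = 31/47 = 0.6596, so r_31 = 0.6596·0.628/(1 + (0.6596 − 1)·0.628) = 0.5269
Then solve for n' with r_old = 0.5269, r_target = 0.79: n' = 0.79(1 − 0.5269)/[0.5269(1 − 0.79)] = 3.3778
Items = 3.3778 × 31 ≈ 104.71 → 105

105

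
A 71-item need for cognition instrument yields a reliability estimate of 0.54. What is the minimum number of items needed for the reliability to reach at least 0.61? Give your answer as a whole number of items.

95

Rearranging the Spearman-Brown formula for n,
n = r_target (1 − r_old) / [ r_old (1 − r_target) ]
n = [0.61 × 0.46] / [0.54 × 0.39]
  = 0.2806 / 0.2106 = 1.3324
Items needed = n × 71 = 1.3324 × 71 ≈ 94.60 → round up to 95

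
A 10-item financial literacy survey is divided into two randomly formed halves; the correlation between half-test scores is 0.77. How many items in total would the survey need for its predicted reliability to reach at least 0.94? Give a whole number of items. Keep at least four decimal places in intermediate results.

r_full = 2(0.77)/(1 + 0.77) = 0.8701
n = r_tgt(1 − r_full) / [r_full(1 − r_tgt)] = 0.94 × 0.1299 / (0.8701 × 0.06) ≈ 2.3389
Required items = 2.3389 × 10 = 23.39, so 24 items.

24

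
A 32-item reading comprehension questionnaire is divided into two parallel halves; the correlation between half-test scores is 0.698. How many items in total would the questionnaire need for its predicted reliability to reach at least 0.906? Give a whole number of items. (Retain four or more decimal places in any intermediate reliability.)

r_full = 2(0.698)/(1 + 0.698) = 0.8221
n = r_tgt(1 − r_full) / [r_full(1 − r_tgt)] = 0.906 × 0.1779 / (0.8221 × 0.094) ≈ 2.0857
Required items = 2.0857 × 32 = 66.74, so 67 items.

67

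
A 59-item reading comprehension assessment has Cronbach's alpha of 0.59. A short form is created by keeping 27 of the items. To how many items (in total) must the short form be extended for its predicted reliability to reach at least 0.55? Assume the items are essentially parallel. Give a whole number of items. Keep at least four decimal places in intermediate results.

51

Short-form reliability: n = 27/59 = 0.4576; r_27 = n·r/(1+(n−1)r) ≈ 0.3970
Then solve for n' with r_old = 0.3970, r_target = 0.55: n' = 0.55(1 − 0.3970)/[0.3970(1 − 0.55)] = 1.8564
Total items = 1.8564 × 27 = 50.12, rounded up to 51.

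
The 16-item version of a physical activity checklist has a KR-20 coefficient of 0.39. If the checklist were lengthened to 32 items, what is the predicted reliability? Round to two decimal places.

0.56

Length ratio n = 32/16 = 2
r_new = 2·0.39 / [1 + (2 − 1)·0.39]
     = 0.7800 / 1.3900 = 0.5612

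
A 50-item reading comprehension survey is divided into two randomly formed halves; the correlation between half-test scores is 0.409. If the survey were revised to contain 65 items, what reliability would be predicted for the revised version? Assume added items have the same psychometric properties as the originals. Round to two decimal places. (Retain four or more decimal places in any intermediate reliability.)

0.64

First correct the split-half correlation to full-test reliability: r_full = 2 × 0.409 / (1 + 0.409) ≈ 0.5806
Then adjust to 65 items: n = 65/50 = 1.3000
r_new = n·r_full / (1 + (n − 1)·r_full) = 0.7548 / 1.1742 ≈ 0.6428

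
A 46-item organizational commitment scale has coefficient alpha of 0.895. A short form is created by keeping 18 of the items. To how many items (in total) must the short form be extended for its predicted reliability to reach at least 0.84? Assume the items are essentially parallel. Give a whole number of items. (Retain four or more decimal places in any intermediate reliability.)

First, r for the 18-item form: n = 18/46 = 0.3913, so r_18 = 0.3913·0.895/(1 + (0.3913 − 1)·0.895) = 0.7693
Length factor from the short form to reach 0.84: n' = 0.84(1 − 0.7693) / [0.7693(1 − 0.84)] ≈ 1.5744
Total items = 1.5744 × 18 = 28.34, rounded up to 29.

29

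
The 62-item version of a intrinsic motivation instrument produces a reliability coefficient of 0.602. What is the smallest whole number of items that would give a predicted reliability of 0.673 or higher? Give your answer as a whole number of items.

85

n = 0.673 × (1 − 0.602) / [ 0.602 × (1 − 0.673) ]
n = 0.267854 / 0.196854 ≈ 1.3607
So the test needs 1.3607 × 62 ≈ 84.36 items; rounding up, 85.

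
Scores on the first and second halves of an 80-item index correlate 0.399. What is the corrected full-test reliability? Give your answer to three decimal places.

0.570

The full test is twice the length of either half (n = 2).
r_full = 2(0.399) / (1 + 0.399)
       = 0.7980 / 1.3990 = 0.5704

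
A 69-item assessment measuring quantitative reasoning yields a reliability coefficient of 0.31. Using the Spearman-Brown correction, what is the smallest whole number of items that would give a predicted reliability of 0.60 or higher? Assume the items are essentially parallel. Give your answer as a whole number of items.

n = 0.60 × (1 − 0.31) / [ 0.31 × (1 − 0.60) ]
  = 0.4140 / 0.1240 = 3.3387
Items needed = n × 69 = 3.3387 × 69 ≈ 230.37 → round up to 231

231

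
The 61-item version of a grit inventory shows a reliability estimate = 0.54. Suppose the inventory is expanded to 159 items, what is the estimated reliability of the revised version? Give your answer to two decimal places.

The new length is 159/61 = 2.6066 times the old.
By Spearman-Brown, r_new = n r / (1 + (n − 1) r).
r_new = (2.6066 × 0.54) / (1 + (2.6066 − 1) × 0.54)
r_new = 1.4076 / 1.8676 ≈ 0.7537

0.75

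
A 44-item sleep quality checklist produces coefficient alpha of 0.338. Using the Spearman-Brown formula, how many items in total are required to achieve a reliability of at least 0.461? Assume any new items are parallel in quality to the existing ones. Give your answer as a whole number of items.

74

n = 0.461(1 − 0.338) / [0.338(1 − 0.461)]
n = 0.305182 / 0.182182 ≈ 1.6751
1.6751 × 44 = 73.70 → 74 items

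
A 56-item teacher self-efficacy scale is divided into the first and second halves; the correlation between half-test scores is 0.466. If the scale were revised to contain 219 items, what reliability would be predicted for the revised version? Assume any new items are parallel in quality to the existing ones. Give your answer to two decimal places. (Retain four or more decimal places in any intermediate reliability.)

0.87

Spearman-Brown correction (n = 2): r_full = 2·0.466/(1 + 0.466) = 0.6357
Then adjust to 219 items: n = 219/56 = 3.9107
r_new = n·r_full / (1 + (n − 1)·r_full) = 2.4860 / 2.8503 ≈ 0.8722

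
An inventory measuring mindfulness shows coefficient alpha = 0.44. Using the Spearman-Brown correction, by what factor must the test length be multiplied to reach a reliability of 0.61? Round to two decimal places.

1.99

Invert Spearman-Brown to solve for n:
n = r_target (1 − r_old) / [ r_old (1 − r_target) ]
n = 0.61 × (1 − 0.44) / [ 0.44 × (1 − 0.61) ]
n = 0.3416 / 0.1716 ≈ 1.9907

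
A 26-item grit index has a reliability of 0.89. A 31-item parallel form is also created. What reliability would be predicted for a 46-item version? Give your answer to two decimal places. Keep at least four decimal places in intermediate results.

Only the ratio of lengths matters: n = 46/26 = 1.7692
r_{46} = n·r / (1 + (n − 1)·r) = 1.5746 / 1.6846 ≈ 0.9347

0.93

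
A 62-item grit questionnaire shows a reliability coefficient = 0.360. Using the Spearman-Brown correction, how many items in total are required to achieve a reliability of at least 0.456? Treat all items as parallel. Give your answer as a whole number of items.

93

Invert Spearman-Brown to solve for n:
n = r_target (1 − r_old) / [ r_old (1 − r_target) ]
n = [0.456 × 0.640] / [0.360 × 0.544]
n = 0.291840 / 0.195840 ≈ 1.4902
Items needed = n × 62 = 1.4902 × 62 ≈ 92.39 → round up to 93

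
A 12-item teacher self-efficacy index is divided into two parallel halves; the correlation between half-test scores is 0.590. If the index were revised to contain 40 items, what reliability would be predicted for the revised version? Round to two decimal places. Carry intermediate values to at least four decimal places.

0.91

Spearman-Brown correction (n = 2): r_full = 2·0.590/(1 + 0.590) = 0.7421
Length factor from 12 to 40 items: n = 40/12 = 3.3333
r_new = n·r_full / (1 + (n − 1)·r_full) = 2.4736 / 2.7315 ≈ 0.9056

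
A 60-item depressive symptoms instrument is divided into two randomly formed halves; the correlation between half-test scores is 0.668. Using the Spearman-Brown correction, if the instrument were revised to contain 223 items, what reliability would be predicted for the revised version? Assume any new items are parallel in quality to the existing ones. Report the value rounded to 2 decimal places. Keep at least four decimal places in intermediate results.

First correct the split-half correlation to full-test reliability: r_full = 2 × 0.668 / (1 + 0.668) ≈ 0.8010
Then adjust to 223 items: n = 223/60 = 3.7167
r_new = n·r_full / (1 + (n − 1)·r_full) = 2.9771 / 3.1761 ≈ 0.9373

0.94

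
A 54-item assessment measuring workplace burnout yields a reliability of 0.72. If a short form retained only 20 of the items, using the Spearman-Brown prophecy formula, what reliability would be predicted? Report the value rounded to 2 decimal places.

0.49

Length ratio n = 20/54 = 0.3704
r_new = 0.3704·0.72 / [1 + (0.3704 − 1)·0.72]
     = 0.2667 / 0.5467 = 0.4878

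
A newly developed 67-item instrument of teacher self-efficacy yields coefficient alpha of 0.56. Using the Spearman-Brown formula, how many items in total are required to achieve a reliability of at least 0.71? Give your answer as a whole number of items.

129

Rearranging the Spearman-Brown formula for n,
n = r_target (1 − r_old) / [ r_old (1 − r_target) ]
n = [0.71 × 0.44] / [0.56 × 0.29]
n = 0.3124 / 0.1624 ≈ 1.9236
1.9236 × 67 = 128.88 → 129 items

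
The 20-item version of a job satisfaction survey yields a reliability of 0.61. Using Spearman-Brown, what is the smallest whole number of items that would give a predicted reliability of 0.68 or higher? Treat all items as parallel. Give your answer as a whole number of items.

Spearman-Brown solved for the length factor n:
n = r*(1 − r) / [ r (1 − r*) ]
n = [0.68 × 0.39] / [0.61 × 0.32]
  = 0.2652 / 0.1952 = 1.3586
1.3586 × 20 = 27.17 → 28 items

28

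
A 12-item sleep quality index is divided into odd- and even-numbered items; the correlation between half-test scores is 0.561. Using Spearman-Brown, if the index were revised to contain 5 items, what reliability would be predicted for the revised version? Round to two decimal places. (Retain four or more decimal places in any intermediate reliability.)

0.52

Full-test reliability from the split-half r: r_full = 2(0.561)/(1 + 0.561) = 0.7188
Then adjust to 5 items: n = 5/12 = 0.4167
r_new = n·r_full / (1 + (n − 1)·r_full) = 0.2995 / 0.5807 ≈ 0.5158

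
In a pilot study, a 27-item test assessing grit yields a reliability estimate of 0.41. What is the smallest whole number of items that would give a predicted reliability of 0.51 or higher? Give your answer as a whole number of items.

Spearman-Brown solved for the length factor n:
n = r*(1 − r) / [ r (1 − r*) ]
n = 0.51 × (1 − 0.41) / [ 0.41 × (1 − 0.51) ]
  = 0.3009 / 0.2009 = 1.4978
1.4978 × 27 = 40.44 → 41 items

41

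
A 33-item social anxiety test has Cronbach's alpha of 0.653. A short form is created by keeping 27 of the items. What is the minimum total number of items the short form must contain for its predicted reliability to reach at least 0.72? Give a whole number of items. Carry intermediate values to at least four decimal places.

Short-form reliability: n = 27/33 = 0.8182; r_27 = n·r/(1+(n−1)r) ≈ 0.6063
Length factor from the short form to reach 0.72: n' = 0.72(1 − 0.6063) / [0.6063(1 − 0.72)] ≈ 1.6698
Items = 1.6698 × 27 ≈ 45.08 → 46

46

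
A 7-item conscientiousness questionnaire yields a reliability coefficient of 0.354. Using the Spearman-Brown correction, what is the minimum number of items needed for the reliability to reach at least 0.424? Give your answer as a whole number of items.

Spearman-Brown solved for the length factor n:
n = r_target (1 − r_old) / [ r_old (1 − r_target) ]
n = [0.424 × 0.646] / [0.354 × 0.576]
n = 0.273904 / 0.203904 ≈ 1.3433
So the test needs 1.3433 × 7 ≈ 9.40 items; rounding up, 10.

10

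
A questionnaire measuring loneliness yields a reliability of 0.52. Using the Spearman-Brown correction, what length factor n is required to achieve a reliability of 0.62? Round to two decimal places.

n = [0.62 × 0.48] / [0.52 × 0.38]
  = 0.2976 / 0.1976 = 1.5061

1.51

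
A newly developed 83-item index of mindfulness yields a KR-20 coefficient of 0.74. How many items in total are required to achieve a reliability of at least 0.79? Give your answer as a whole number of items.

n = [0.79 × 0.26] / [0.74 × 0.21]
  = 0.2054 / 0.1554 = 1.3218
Items needed = n × 83 = 1.3218 × 83 ≈ 109.71 → round up to 110

110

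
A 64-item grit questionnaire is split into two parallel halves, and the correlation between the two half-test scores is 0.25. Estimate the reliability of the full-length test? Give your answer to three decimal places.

0.400

The full test is twice the length of either half (n = 2).
r_full = 2r_hh / (1 + r_hh) = 2 × 0.25 / (1 + 0.25)
r_full = 0.5000 / 1.2500 ≈ 0.4000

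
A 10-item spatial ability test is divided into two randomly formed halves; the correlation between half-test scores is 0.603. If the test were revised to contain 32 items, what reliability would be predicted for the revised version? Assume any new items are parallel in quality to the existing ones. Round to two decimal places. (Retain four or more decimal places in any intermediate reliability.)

0.91

First correct the split-half correlation to full-test reliability: r_full = 2 × 0.603 / (1 + 0.603) ≈ 0.7523
Length factor from 10 to 32 items: n = 32/10 = 3.2000
r_new = n·r_full / (1 + (n − 1)·r_full) = 2.4074 / 2.6551 ≈ 0.9067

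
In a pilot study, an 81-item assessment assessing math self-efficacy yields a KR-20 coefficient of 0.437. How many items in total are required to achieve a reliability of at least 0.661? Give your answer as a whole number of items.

204

Rearranging the Spearman-Brown formula for n,
n = r*(1 − r) / [ r (1 − r*) ]
n = [0.661 × 0.563] / [0.437 × 0.339]
  = 0.372143 / 0.148143 = 2.5121
Items needed = n × 81 = 2.5121 × 81 ≈ 203.48 → round up to 204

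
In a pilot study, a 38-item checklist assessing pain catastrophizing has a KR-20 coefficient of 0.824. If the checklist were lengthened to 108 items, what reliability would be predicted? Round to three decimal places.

0.930

The new length is 108/38 = 2.8421 times the old.
Spearman-Brown: r_new = n·r / (1 + (n − 1)·r)
r_new = (2.8421 × 0.824) / (1 + (2.8421 − 1) × 0.824)
r_new = 2.3419 / 2.5179 ≈ 0.9301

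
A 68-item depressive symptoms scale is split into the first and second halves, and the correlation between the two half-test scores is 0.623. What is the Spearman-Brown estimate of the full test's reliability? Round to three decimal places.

Apply the Spearman-Brown correction with n = 2:
r_full = 2r_hh / (1 + r_hh) = 2 × 0.623 / (1 + 0.623)
       = 1.2460 / 1.6230 = 0.7677

0.768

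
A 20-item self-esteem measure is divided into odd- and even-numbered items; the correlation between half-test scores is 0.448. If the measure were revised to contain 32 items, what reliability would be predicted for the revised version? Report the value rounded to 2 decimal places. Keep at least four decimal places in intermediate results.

0.72

First correct the split-half correlation to full-test reliability: r_full = 2 × 0.448 / (1 + 0.448) ≈ 0.6188
Length factor from 20 to 32 items: n = 32/20 = 1.6000
r_new = n·r_full / (1 + (n − 1)·r_full) = 0.9901 / 1.3713 ≈ 0.7220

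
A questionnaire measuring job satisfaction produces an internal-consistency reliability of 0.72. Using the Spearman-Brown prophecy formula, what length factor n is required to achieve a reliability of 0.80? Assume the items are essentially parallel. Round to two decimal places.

Rearranging the Spearman-Brown formula for n,
n = r_target (1 − r_old) / [ r_old (1 − r_target) ]
n = 0.80(1 − 0.72) / [0.72(1 − 0.80)]
n = 0.2240 / 0.1440 ≈ 1.5556

1.56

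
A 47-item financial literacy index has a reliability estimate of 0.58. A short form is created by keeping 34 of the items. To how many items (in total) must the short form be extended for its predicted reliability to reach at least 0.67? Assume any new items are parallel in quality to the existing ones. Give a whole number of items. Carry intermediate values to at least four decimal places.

70

First, r for the 34-item form: n = 34/47 = 0.7234, so r_34 = 0.7234·0.58/(1 + (0.7234 − 1)·0.58) = 0.4997
Length factor from the short form to reach 0.67: n' = 0.67(1 − 0.4997) / [0.4997(1 − 0.67)] ≈ 2.0327
Total items = 2.0327 × 34 = 69.11, rounded up to 70.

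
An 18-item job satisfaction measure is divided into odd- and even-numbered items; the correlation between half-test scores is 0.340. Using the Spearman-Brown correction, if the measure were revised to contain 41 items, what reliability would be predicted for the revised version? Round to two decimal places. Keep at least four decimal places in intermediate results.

Spearman-Brown correction (n = 2): r_full = 2·0.340/(1 + 0.340) = 0.5075
Length factor from 18 to 41 items: n = 41/18 = 2.2778
r_new = n·r_full / (1 + (n − 1)·r_full) = 1.1560 / 1.6485 ≈ 0.7012

0.70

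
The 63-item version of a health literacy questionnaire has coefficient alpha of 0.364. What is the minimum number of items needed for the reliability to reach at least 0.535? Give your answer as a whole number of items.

127

n = [0.535 × 0.636] / [0.364 × 0.465]
  = 0.340260 / 0.169260 = 2.0103
2.0103 × 63 = 126.65 → 127 items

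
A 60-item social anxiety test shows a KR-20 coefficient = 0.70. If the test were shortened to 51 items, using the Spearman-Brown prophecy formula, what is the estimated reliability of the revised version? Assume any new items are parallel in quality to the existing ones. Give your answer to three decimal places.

0.665

Length ratio n = 51/60 = 0.85
Apply the Spearman-Brown prophecy formula, r' = nr / [1 + (n − 1)r]:
r_new = (0.85 × 0.70) / (1 + (0.85 − 1) × 0.70)
r_new = 0.5950 / 0.8950 ≈ 0.6648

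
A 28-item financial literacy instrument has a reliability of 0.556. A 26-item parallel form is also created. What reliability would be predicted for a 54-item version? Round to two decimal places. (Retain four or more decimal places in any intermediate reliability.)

The 26-item form is not needed; work directly from the 28-item form with n = 54/28 = 1.9286.
r_{54} = n·r / (1 + (n − 1)·r) = 1.0723 / 1.5163 ≈ 0.7072

0.71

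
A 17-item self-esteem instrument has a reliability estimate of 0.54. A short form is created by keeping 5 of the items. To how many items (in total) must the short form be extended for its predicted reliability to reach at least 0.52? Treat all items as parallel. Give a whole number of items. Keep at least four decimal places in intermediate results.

Short-form reliability: n = 5/17 = 0.2941; r_5 = n·r/(1+(n−1)r) ≈ 0.2566
Length factor from the short form to reach 0.52: n' = 0.52(1 − 0.2566) / [0.2566(1 − 0.52)] ≈ 3.1385
Total items = 3.1385 × 5 = 15.69, rounded up to 16.

16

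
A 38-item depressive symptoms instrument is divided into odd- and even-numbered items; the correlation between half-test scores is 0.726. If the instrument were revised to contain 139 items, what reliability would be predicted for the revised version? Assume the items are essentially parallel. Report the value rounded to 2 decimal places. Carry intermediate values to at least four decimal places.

Full-test reliability from the split-half r: r_full = 2(0.726)/(1 + 0.726) = 0.8413
Then adjust to 139 items: n = 139/38 = 3.6579
r_new = n·r_full / (1 + (n − 1)·r_full) = 3.0774 / 3.2361 ≈ 0.9510

0.95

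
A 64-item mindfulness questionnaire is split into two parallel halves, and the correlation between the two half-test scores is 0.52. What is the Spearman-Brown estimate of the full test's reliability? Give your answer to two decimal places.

r_full = 2r_hh / (1 + r_hh) = 2 × 0.52 / (1 + 0.52)
       = 1.0400 / 1.5200 = 0.6842

0.68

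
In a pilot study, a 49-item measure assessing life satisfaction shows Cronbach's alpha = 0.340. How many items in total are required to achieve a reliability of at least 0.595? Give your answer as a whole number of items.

n = 0.595 × (1 − 0.340) / [ 0.340 × (1 − 0.595) ]
  = 0.392700 / 0.137700 = 2.8519
Items needed = n × 49 = 2.8519 × 49 ≈ 139.74 → round up to 140

140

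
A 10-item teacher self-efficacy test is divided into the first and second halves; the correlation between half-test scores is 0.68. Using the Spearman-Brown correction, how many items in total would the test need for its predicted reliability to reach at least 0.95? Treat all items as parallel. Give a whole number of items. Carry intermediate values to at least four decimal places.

r_full = 2(0.68)/(1 + 0.68) = 0.8095
Solve Spearman-Brown for n: n = 0.95(1 − 0.8095) / [0.8095(1 − 0.95)] = 4.4713
Required items = 4.4713 × 10 = 44.71, so 45 items.

45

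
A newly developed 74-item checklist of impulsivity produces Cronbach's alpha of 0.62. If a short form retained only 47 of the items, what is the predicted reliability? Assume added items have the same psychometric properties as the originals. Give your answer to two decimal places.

0.51

n = 47/74 = 0.6351
r_new = (0.6351 × 0.62) / (1 + (0.6351 − 1) × 0.62)
     = 0.3938 / 0.7738 = 0.5089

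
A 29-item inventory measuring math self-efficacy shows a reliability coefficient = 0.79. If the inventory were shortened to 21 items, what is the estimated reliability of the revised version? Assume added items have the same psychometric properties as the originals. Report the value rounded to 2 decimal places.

0.73

n = 21/29 = 0.7241
By Spearman-Brown, r_new = n r / (1 + (n − 1) r).
r_new = (0.7241 × 0.79) / (1 + (0.7241 − 1) × 0.79)
r_new = 0.5720 / 0.7820 ≈ 0.7315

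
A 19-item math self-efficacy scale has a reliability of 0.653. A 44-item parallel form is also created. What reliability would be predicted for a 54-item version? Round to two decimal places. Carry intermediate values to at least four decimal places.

0.84

Only the ratio of lengths matters: n = 54/19 = 2.8421
r_{54} = n·r / (1 + (n − 1)·r) = 1.8559 / 2.2029 ≈ 0.8425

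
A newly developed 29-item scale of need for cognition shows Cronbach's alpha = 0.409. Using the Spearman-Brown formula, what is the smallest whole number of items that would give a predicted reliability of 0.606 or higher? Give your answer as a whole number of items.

65

n = [0.606 × 0.591] / [0.409 × 0.394]
  = 0.358146 / 0.161146 = 2.2225
So the test needs 2.2225 × 29 ≈ 64.45 items; rounding up, 65.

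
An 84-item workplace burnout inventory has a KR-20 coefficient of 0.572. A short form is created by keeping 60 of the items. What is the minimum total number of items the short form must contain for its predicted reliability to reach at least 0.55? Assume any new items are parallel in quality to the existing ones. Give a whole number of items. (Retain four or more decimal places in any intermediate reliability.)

Short-form reliability: n = 60/84 = 0.7143; r_60 = n·r/(1+(n−1)r) ≈ 0.4884
Then solve for n' with r_old = 0.4884, r_target = 0.55: n' = 0.55(1 − 0.4884)/[0.4884(1 − 0.55)] = 1.2803
Items = 1.2803 × 60 ≈ 76.82 → 77

77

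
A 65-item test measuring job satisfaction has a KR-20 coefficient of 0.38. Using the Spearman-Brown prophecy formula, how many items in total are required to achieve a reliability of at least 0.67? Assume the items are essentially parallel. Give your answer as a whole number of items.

Invert Spearman-Brown to solve for n:
n = r*(1 − r) / [ r (1 − r*) ]
n = 0.67(1 − 0.38) / [0.38(1 − 0.67)]
  = 0.4154 / 0.1254 = 3.3126
3.3126 × 65 = 215.32 → 216 items

216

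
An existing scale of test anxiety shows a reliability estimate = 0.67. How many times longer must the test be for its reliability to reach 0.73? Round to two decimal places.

1.33

Spearman-Brown solved for the length factor n:
n = r_target (1 − r_old) / [ r_old (1 − r_target) ]
n = 0.73 × (1 − 0.67) / [ 0.67 × (1 − 0.73) ]
  = 0.2409 / 0.1809 = 1.3317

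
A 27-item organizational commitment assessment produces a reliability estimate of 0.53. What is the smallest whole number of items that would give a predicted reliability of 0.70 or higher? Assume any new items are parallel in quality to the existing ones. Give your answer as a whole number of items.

n = [0.70 × 0.47] / [0.53 × 0.30]
n = 0.3290 / 0.1590 ≈ 2.0692
So the test needs 2.0692 × 27 ≈ 55.87 items; rounding up, 56.

56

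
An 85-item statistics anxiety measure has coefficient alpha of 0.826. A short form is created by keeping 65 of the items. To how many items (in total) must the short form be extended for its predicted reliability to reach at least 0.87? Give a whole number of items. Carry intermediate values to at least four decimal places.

120

Short-form reliability: n = 65/85 = 0.7647; r_65 = n·r/(1+(n−1)r) ≈ 0.7840
Length factor from the short form to reach 0.87: n' = 0.87(1 − 0.7840) / [0.7840(1 − 0.87)] ≈ 1.8438
Total items = 1.8438 × 65 = 119.85, rounded up to 120.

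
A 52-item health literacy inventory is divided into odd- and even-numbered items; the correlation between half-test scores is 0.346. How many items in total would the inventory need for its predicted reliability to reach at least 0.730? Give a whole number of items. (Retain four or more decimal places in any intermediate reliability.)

133

r_full = 2(0.346)/(1 + 0.346) = 0.5141
Solve Spearman-Brown for n: n = 0.730(1 − 0.5141) / [0.5141(1 − 0.730)] = 2.5554
Required items = 2.5554 × 52 = 132.88, so 133 items.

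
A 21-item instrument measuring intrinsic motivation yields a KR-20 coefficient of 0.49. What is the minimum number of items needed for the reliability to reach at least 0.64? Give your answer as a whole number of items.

39

Invert Spearman-Brown to solve for n:
n = r_target (1 − r_old) / [ r_old (1 − r_target) ]
n = [0.64 × 0.51] / [0.49 × 0.36]
n = 0.3264 / 0.1764 ≈ 1.8503
So the test needs 1.8503 × 21 ≈ 38.86 items; rounding up, 39.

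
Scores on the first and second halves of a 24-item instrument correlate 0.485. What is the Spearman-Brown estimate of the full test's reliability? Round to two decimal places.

0.65

The full test is twice the length of either half (n = 2).
r_full = 2(0.485) / (1 + 0.485)
r_full = 0.9700 / 1.4850 ≈ 0.6532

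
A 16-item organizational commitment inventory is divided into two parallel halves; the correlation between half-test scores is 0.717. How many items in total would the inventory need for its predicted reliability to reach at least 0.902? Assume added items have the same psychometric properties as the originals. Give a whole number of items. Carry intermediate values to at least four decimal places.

30

Corrected full-test reliability: r_full = 2 × 0.717 / (1 + 0.717) ≈ 0.8352
Solve Spearman-Brown for n: n = 0.902(1 − 0.8352) / [0.8352(1 − 0.902)] = 1.8161
Items = 1.8161 × 16 ≈ 29.06 → 30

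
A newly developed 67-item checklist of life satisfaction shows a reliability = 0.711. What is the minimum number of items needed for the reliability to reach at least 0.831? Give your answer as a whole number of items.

134

n = [0.831 × 0.289] / [0.711 × 0.169]
n = 0.240159 / 0.120159 ≈ 1.9987
Items needed = n × 67 = 1.9987 × 67 ≈ 133.91 → round up to 134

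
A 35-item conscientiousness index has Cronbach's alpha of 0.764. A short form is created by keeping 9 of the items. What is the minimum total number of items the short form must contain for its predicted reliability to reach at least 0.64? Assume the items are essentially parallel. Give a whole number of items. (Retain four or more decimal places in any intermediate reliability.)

Short-form reliability: n = 9/35 = 0.2571; r_9 = n·r/(1+(n−1)r) ≈ 0.4542
Length factor from the short form to reach 0.64: n' = 0.64(1 − 0.4542) / [0.4542(1 − 0.64)] ≈ 2.1363
Items = 2.1363 × 9 ≈ 19.23 → 20

20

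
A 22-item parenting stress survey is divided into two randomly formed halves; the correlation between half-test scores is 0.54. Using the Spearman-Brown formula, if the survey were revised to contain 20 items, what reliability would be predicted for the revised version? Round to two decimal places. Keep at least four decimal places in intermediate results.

0.68

Full-test reliability from the split-half r: r_full = 2(0.54)/(1 + 0.54) = 0.7013
Then adjust to 20 items: n = 20/22 = 0.9091
r_new = n·r_full / (1 + (n − 1)·r_full) = 0.6376 / 0.9363 ≈ 0.6810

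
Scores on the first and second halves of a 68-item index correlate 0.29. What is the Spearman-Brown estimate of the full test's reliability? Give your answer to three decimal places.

0.450

The full test is twice the length of either half (n = 2).
r_full = 2(0.29) / (1 + 0.29)
r_full = 0.5800 / 1.2900 ≈ 0.4496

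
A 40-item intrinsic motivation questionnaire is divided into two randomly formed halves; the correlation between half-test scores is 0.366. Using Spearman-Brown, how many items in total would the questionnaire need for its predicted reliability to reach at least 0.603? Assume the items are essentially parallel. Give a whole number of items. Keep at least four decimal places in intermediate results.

53

Corrected full-test reliability: r_full = 2 × 0.366 / (1 + 0.366) ≈ 0.5359
n = r_tgt(1 − r_full) / [r_full(1 − r_tgt)] = 0.603 × 0.4641 / (0.5359 × 0.397) ≈ 1.3154
Items = 1.3154 × 40 ≈ 52.62 → 53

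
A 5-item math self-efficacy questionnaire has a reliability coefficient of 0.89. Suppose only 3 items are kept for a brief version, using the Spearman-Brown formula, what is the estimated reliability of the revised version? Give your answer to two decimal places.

0.83

The new length is 3/5 = 0.6 times the old.
r_new = (0.6 × 0.89) / (1 + (0.6 − 1) × 0.89)
r_new = 0.5340 / 0.6440 ≈ 0.8292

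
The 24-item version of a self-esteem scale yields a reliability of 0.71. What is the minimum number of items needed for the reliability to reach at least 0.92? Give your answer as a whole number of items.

113

Invert Spearman-Brown to solve for n:
n = r*(1 − r) / [ r (1 − r*) ]
n = 0.92 × (1 − 0.71) / [ 0.71 × (1 − 0.92) ]
  = 0.2668 / 0.0568 = 4.6972
So the test needs 4.6972 × 24 ≈ 112.73 items; rounding up, 113.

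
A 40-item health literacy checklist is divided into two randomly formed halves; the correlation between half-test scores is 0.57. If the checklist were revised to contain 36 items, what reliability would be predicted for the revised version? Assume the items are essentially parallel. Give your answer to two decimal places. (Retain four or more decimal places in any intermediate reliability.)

0.70

Full-test reliability from the split-half r: r_full = 2(0.57)/(1 + 0.57) = 0.7261
Then adjust to 36 items: n = 36/40 = 0.9000
r_new = n·r_full / (1 + (n − 1)·r_full) = 0.6535 / 0.9274 ≈ 0.7047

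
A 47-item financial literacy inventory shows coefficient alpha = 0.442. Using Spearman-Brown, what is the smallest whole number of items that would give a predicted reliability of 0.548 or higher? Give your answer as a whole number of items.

Rearranging the Spearman-Brown formula for n,
n = r*(1 − r) / [ r (1 − r*) ]
n = 0.548(1 − 0.442) / [0.442(1 − 0.548)]
n = 0.305784 / 0.199784 ≈ 1.5306
1.5306 × 47 = 71.94 → 72 items

72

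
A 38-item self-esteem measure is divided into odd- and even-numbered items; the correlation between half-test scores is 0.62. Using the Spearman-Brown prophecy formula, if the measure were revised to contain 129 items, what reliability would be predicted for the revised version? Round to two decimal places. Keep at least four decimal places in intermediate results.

0.92

First correct the split-half correlation to full-test reliability: r_full = 2 × 0.62 / (1 + 0.62) ≈ 0.7654
Then adjust to 129 items: n = 129/38 = 3.3947
r_new = n·r_full / (1 + (n − 1)·r_full) = 2.5983 / 2.8329 ≈ 0.9172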